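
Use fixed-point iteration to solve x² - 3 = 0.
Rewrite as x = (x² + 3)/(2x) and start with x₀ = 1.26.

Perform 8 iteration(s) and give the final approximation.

Equation: x² - 3 = 0
Fixed-point form: x = (x² + 3)/(2x)
x₀ = 1.26

x_1 = g(1.260000) = 1.820476
x_2 = g(1.820476) = 1.734198
x_3 = g(1.734198) = 1.732052
x_4 = g(1.732052) = 1.732051
x_5 = g(1.732051) = 1.732051
x_6 = g(1.732051) = 1.732051
x_7 = g(1.732051) = 1.732051
x_8 = g(1.732051) = 1.732051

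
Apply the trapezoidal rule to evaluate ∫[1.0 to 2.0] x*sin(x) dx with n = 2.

f(x) = x*sin(x)
a = 1.0, b = 2.0, n = 2
h = (b - a)/n = 0.500000

Trapezoidal rule: (h/2)[f(x₀) + 2f(x₁) + 2f(x₂) + ... + f(xₙ)]

x_0 = 1.0000, f(x_0) = 0.841471, coefficient = 1
x_1 = 1.5000, f(x_1) = 1.496242, coefficient = 2
x_2 = 2.0000, f(x_2) = 1.818595, coefficient = 1

I ≈ (0.500000/2) × 5.652551 = 1.413138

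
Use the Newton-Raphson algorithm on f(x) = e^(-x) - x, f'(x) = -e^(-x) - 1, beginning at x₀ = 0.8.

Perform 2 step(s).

f(x) = e^(-x) - x
f'(x) = -e^(-x) - 1
x₀ = 0.8

Newton-Raphson formula: x_{n+1} = x_n - f(x_n)/f'(x_n)

Iteration 1:
  f(0.800000) = -0.350671
  f'(0.800000) = -1.449329
  x_1 = 0.800000 - (-0.350671)/(-1.449329) = 0.558046
Iteration 2:
  f(0.558046) = 0.014280
  f'(0.558046) = -1.572326
  x_2 = 0.558046 - 0.014280/(-1.572326) = 0.567128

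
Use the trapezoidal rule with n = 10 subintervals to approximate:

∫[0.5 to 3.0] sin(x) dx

f(x) = sin(x)
a = 0.5, b = 3.0, n = 10
h = (b - a)/n = 0.250000

Trapezoidal rule: (h/2)[f(x₀) + 2f(x₁) + 2f(x₂) + ... + f(xₙ)]

x_0 = 0.5000, f(x_0) = 0.479426, coefficient = 1
x_1 = 0.7500, f(x_1) = 0.681639, coefficient = 2
x_2 = 1.0000, f(x_2) = 0.841471, coefficient = 2
x_3 = 1.2500, f(x_3) = 0.948985, coefficient = 2
x_4 = 1.5000, f(x_4) = 0.997495, coefficient = 2
x_5 = 1.7500, f(x_5) = 0.983986, coefficient = 2
x_6 = 2.0000, f(x_6) = 0.909297, coefficient = 2
x_7 = 2.2500, f(x_7) = 0.778073, coefficient = 2
x_8 = 2.5000, f(x_8) = 0.598472, coefficient = 2
x_9 = 2.7500, f(x_9) = 0.381661, coefficient = 2
x_10 = 3.0000, f(x_10) = 0.141120, coefficient = 1

I ≈ (0.250000/2) × 14.862704 = 1.857838
Exact value: 1.867575
Error: 0.009737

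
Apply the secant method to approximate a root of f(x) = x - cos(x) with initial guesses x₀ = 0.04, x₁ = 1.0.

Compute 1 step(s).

f(x) = x - cos(x)
x₀ = 0.04, x₁ = 1.0

Secant formula: x_{n+1} = x_n - f(x_n)(x_n - x_{n-1})/(f(x_n) - f(x_{n-1}))

Iteration 1:
  f(0.040000) = -0.959200
  f(1.000000) = 0.459698
  x_2 = 1.000000 - 0.459698×(1.000000 - 0.040000)/(0.459698 - (-0.959200))
       = 0.688977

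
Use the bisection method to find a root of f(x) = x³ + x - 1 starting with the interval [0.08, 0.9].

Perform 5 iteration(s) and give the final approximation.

f(x) = x³ + x - 1
Initial interval: [0.08, 0.9]

Iteration 1:
  c_1 = (0.080000 + 0.900000)/2 = 0.490000
  f(c_1) = f(0.490000) = -0.392351
  f(a) × f(c) ≥ 0, new interval: [0.490000, 0.900000]
Iteration 2:
  c_2 = (0.490000 + 0.900000)/2 = 0.695000
  f(c_2) = f(0.695000) = 0.030702
  f(a) × f(c) < 0, new interval: [0.490000, 0.695000]
Iteration 3:
  c_3 = (0.490000 + 0.695000)/2 = 0.592500
  f(c_3) = f(0.592500) = -0.199499
  f(a) × f(c) ≥ 0, new interval: [0.592500, 0.695000]
Iteration 4:
  c_4 = (0.592500 + 0.695000)/2 = 0.643750
  f(c_4) = f(0.643750) = -0.089471
  f(a) × f(c) ≥ 0, new interval: [0.643750, 0.695000]
Iteration 5:
  c_5 = (0.643750 + 0.695000)/2 = 0.669375
  f(c_5) = f(0.669375) = -0.030703
  f(a) × f(c) ≥ 0, new interval: [0.669375, 0.695000]

After 5 iteration(s), the approximation is c_5 = 0.669375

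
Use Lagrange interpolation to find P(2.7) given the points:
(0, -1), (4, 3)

Lagrange interpolation formula:
P(x) = Σ yᵢ × Lᵢ(x)
where Lᵢ(x) = Π_{j≠i} (x - xⱼ)/(xᵢ - xⱼ)

L_0(2.7) = (2.7 - 4)/(0 - 4) = 0.325000
L_1(2.7) = (2.7 - 0)/(4 - 0) = 0.675000

P(2.7) = (-1)×L_0(2.7) + 3×L_1(2.7)
P(2.7) = 1.700000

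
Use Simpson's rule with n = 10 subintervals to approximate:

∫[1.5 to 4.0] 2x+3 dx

f(x) = 2x+3
a = 1.5, b = 4.0, n = 10
h = (b - a)/n = 0.250000

Simpson's rule: (h/3)[f(x₀) + 4f(x₁) + 2f(x₂) + ... + f(xₙ)]

x_0 = 1.5000, f(x_0) = 6.000000, coefficient = 1
x_1 = 1.7500, f(x_1) = 6.500000, coefficient = 4
x_2 = 2.0000, f(x_2) = 7.000000, coefficient = 2
x_3 = 2.2500, f(x_3) = 7.500000, coefficient = 4
x_4 = 2.5000, f(x_4) = 8.000000, coefficient = 2
x_5 = 2.7500, f(x_5) = 8.500000, coefficient = 4
x_6 = 3.0000, f(x_6) = 9.000000, coefficient = 2
x_7 = 3.2500, f(x_7) = 9.500000, coefficient = 4
x_8 = 3.5000, f(x_8) = 10.000000, coefficient = 2
x_9 = 3.7500, f(x_9) = 10.500000, coefficient = 4
x_10 = 4.0000, f(x_10) = 11.000000, coefficient = 1

I ≈ (0.250000/3) × 255.000000 = 21.250000
Exact value: 21.250000
Error: 0.000000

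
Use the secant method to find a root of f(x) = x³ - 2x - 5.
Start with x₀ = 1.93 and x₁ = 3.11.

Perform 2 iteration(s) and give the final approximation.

f(x) = x³ - 2x - 5
x₀ = 1.93, x₁ = 3.11

Secant formula: x_{n+1} = x_n - f(x_n)(x_n - x_{n-1})/(f(x_n) - f(x_{n-1}))

Iteration 1:
  f(1.930000) = -1.670943
  f(3.110000) = 18.860231
  x_2 = 3.110000 - 18.860231×(3.110000 - 1.930000)/(18.860231 - (-1.670943))
       = 2.026035
Iteration 2:
  f(3.110000) = 18.860231
  f(2.026035) = -0.735565
  x_3 = 2.026035 - (-0.735565)×(2.026035 - 3.110000)/(-0.735565 - 18.860231)
       = 2.066724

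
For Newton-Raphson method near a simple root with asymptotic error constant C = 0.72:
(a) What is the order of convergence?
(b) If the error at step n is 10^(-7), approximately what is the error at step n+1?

(a) Newton-Raphson has quadratic (order 2) convergence near simple roots.
    This means |e_{n+1}| ≈ C|e_n|².

(b) With |e_n| = 10^(-7) and C = 0.72:
    |e_{n+1}| ≈ 0.72 × (10^(-7))² = 0.72 × 10^(-14)

(a) 2 (quadratic); (b) |e_{n+1}| ≈ 7.200e-15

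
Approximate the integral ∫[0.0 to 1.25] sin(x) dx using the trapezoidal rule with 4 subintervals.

f(x) = sin(x)
a = 0.0, b = 1.25, n = 4
h = (b - a)/n = 0.312500

Trapezoidal rule: (h/2)[f(x₀) + 2f(x₁) + 2f(x₂) + ... + f(xₙ)]

x_0 = 0.0000, f(x_0) = 0.000000, coefficient = 1
x_1 = 0.3125, f(x_1) = 0.307439, coefficient = 2
x_2 = 0.6250, f(x_2) = 0.585097, coefficient = 2
x_3 = 0.9375, f(x_3) = 0.806081, coefficient = 2
x_4 = 1.2500, f(x_4) = 0.948985, coefficient = 1

I ≈ (0.312500/2) × 4.346218 = 0.679097
Exact value: 0.684678
Error: 0.005581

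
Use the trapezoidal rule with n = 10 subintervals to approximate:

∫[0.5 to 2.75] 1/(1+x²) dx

f(x) = 1/(1+x²)
a = 0.5, b = 2.75, n = 10
h = (b - a)/n = 0.225000

Trapezoidal rule: (h/2)[f(x₀) + 2f(x₁) + 2f(x₂) + ... + f(xₙ)]

x_0 = 0.5000, f(x_0) = 0.800000, coefficient = 1
x_1 = 0.7250, f(x_1) = 0.655469, coefficient = 2
x_2 = 0.9500, f(x_2) = 0.525624, coefficient = 2
x_3 = 1.1750, f(x_3) = 0.420058, coefficient = 2
x_4 = 1.4000, f(x_4) = 0.337838, coefficient = 2
x_5 = 1.6250, f(x_5) = 0.274678, coefficient = 2
x_6 = 1.8500, f(x_6) = 0.226116, coefficient = 2
x_7 = 2.0750, f(x_7) = 0.188479, coefficient = 2
x_8 = 2.3000, f(x_8) = 0.158983, coefficient = 2
x_9 = 2.5250, f(x_9) = 0.135582, coefficient = 2
x_10 = 2.7500, f(x_10) = 0.116788, coefficient = 1

I ≈ (0.225000/2) × 6.762442 = 0.760775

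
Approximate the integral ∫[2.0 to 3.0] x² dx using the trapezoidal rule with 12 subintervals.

f(x) = x²
a = 2.0, b = 3.0, n = 12
h = (b - a)/n = 0.083333

Trapezoidal rule: (h/2)[f(x₀) + 2f(x₁) + 2f(x₂) + ... + f(xₙ)]

x_0 = 2.0000, f(x_0) = 4.000000, coefficient = 1
x_1 = 2.0833, f(x_1) = 4.340278, coefficient = 2
x_2 = 2.1667, f(x_2) = 4.694444, coefficient = 2
x_3 = 2.2500, f(x_3) = 5.062500, coefficient = 2
x_4 = 2.3333, f(x_4) = 5.444444, coefficient = 2
x_5 = 2.4167, f(x_5) = 5.840278, coefficient = 2
x_6 = 2.5000, f(x_6) = 6.250000, coefficient = 2
x_7 = 2.5833, f(x_7) = 6.673611, coefficient = 2
x_8 = 2.6667, f(x_8) = 7.111111, coefficient = 2
x_9 = 2.7500, f(x_9) = 7.562500, coefficient = 2
x_10 = 2.8333, f(x_10) = 8.027778, coefficient = 2
x_11 = 2.9167, f(x_11) = 8.506944, coefficient = 2
x_12 = 3.0000, f(x_12) = 9.000000, coefficient = 1

I ≈ (0.083333/2) × 152.027778 = 6.334491
Exact value: 6.333333
Error: 0.001157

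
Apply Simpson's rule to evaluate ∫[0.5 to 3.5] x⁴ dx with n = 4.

f(x) = x⁴
a = 0.5, b = 3.5, n = 4
h = (b - a)/n = 0.750000

Simpson's rule: (h/3)[f(x₀) + 4f(x₁) + 2f(x₂) + ... + f(xₙ)]

x_0 = 0.5000, f(x_0) = 0.062500, coefficient = 1
x_1 = 1.2500, f(x_1) = 2.441406, coefficient = 4
x_2 = 2.0000, f(x_2) = 16.000000, coefficient = 2
x_3 = 2.7500, f(x_3) = 57.191406, coefficient = 4
x_4 = 3.5000, f(x_4) = 150.062500, coefficient = 1

I ≈ (0.750000/3) × 420.656250 = 105.164062
Exact value: 105.037500
Error: 0.126562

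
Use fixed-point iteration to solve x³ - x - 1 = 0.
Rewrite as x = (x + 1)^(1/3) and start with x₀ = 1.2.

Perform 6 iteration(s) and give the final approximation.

Equation: x³ - x - 1 = 0
Fixed-point form: x = (x + 1)^(1/3)
x₀ = 1.2

x_1 = g(1.200000) = 1.300591
x_2 = g(1.300591) = 1.320119
x_3 = g(1.320119) = 1.323844
x_4 = g(1.323844) = 1.324552
x_5 = g(1.324552) = 1.324686
x_6 = g(1.324686) = 1.324712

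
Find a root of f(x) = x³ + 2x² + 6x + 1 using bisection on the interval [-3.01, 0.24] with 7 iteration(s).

f(x) = x³ + 2x² + 6x + 1
Initial interval: [-3.01, 0.24]

Iteration 1:
  c_1 = (-3.010000 + 0.240000)/2 = -1.385000
  f(c_1) = f(-1.385000) = -6.130292
  f(a) × f(c) ≥ 0, new interval: [-1.385000, 0.240000]
Iteration 2:
  c_2 = (-1.385000 + 0.240000)/2 = -0.572500
  f(c_2) = f(-0.572500) = -1.967128
  f(a) × f(c) ≥ 0, new interval: [-0.572500, 0.240000]
Iteration 3:
  c_3 = (-0.572500 + 0.240000)/2 = -0.166250
  f(c_3) = f(-0.166250) = 0.053183
  f(a) × f(c) < 0, new interval: [-0.572500, -0.166250]
Iteration 4:
  c_4 = (-0.572500 + (-0.166250))/2 = -0.369375
  f(c_4) = f(-0.369375) = -0.993771
  f(a) × f(c) ≥ 0, new interval: [-0.369375, -0.166250]
Iteration 5:
  c_5 = (-0.369375 + (-0.166250))/2 = -0.267812
  f(c_5) = f(-0.267812) = -0.482636
  f(a) × f(c) ≥ 0, new interval: [-0.267812, -0.166250]
Iteration 6:
  c_6 = (-0.267812 + (-0.166250))/2 = -0.217031
  f(c_6) = f(-0.217031) = -0.218205
  f(a) × f(c) ≥ 0, new interval: [-0.217031, -0.166250]
Iteration 7:
  c_7 = (-0.217031 + (-0.166250))/2 = -0.191641
  f(c_7) = f(-0.191641) = -0.083430
  f(a) × f(c) ≥ 0, new interval: [-0.191641, -0.166250]

After 7 iteration(s), the approximation is c_7 = -0.191641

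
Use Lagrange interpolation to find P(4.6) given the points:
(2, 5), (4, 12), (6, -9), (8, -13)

Lagrange interpolation formula:
P(x) = Σ yᵢ × Lᵢ(x)
where Lᵢ(x) = Π_{j≠i} (x - xⱼ)/(xᵢ - xⱼ)

L_0(4.6) = (4.6 - 4)/(2 - 4) × (4.6 - 6)/(2 - 6) × (4.6 - 8)/(2 - 8) = -0.059500
L_1(4.6) = (4.6 - 2)/(4 - 2) × (4.6 - 6)/(4 - 6) × (4.6 - 8)/(4 - 8) = 0.773500
L_2(4.6) = (4.6 - 2)/(6 - 2) × (4.6 - 4)/(6 - 4) × (4.6 - 8)/(6 - 8) = 0.331500
L_3(4.6) = (4.6 - 2)/(8 - 2) × (4.6 - 4)/(8 - 4) × (4.6 - 6)/(8 - 6) = -0.045500

P(4.6) = 5×L_0(4.6) + 12×L_1(4.6) + (-9)×L_2(4.6) + (-13)×L_3(4.6)
P(4.6) = 6.592500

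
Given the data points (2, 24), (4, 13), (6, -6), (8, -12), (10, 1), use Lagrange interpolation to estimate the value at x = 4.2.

Lagrange interpolation formula:
P(x) = Σ yᵢ × Lᵢ(x)
where Lᵢ(x) = Π_{j≠i} (x - xⱼ)/(xᵢ - xⱼ)

L_0(4.2) = (4.2 - 4)/(2 - 4) × (4.2 - 6)/(2 - 6) × (4.2 - 8)/(2 - 8) × (4.2 - 10)/(2 - 10) = -0.020663
L_1(4.2) = (4.2 - 2)/(4 - 2) × (4.2 - 6)/(4 - 6) × (4.2 - 8)/(4 - 8) × (4.2 - 10)/(4 - 10) = 0.909150
L_2(4.2) = (4.2 - 2)/(6 - 2) × (4.2 - 4)/(6 - 4) × (4.2 - 8)/(6 - 8) × (4.2 - 10)/(6 - 10) = 0.151525
L_3(4.2) = (4.2 - 2)/(8 - 2) × (4.2 - 4)/(8 - 4) × (4.2 - 6)/(8 - 6) × (4.2 - 10)/(8 - 10) = -0.047850
L_4(4.2) = (4.2 - 2)/(10 - 2) × (4.2 - 4)/(10 - 4) × (4.2 - 6)/(10 - 6) × (4.2 - 8)/(10 - 8) = 0.007838

P(4.2) = 24×L_0(4.2) + 13×L_1(4.2) + (-6)×L_2(4.2) + (-12)×L_3(4.2) + 1×L_4(4.2)
P(4.2) = 10.995938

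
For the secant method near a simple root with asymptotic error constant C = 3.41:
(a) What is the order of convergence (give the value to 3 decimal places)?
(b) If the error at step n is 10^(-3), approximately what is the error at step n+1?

(a) Secant method has superlinear convergence with order φ = (1+√5)/2 ≈ 1.618.
    This means |e_{n+1}| ≈ C|e_n|^1.618.

(b) With |e_n| = 10^(-3) and C = 3.41:
    |e_{n+1}| ≈ 3.41 × (10^(-3))^1.618 = 3.41 × 10^(-4.85)

(a) ≈ 1.618 (golden ratio); (b) |e_{n+1}| ≈ 4.771e-05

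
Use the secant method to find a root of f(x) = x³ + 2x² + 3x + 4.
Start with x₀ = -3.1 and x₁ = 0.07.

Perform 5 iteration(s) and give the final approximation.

f(x) = x³ + 2x² + 3x + 4
x₀ = -3.1, x₁ = 0.07

Secant formula: x_{n+1} = x_n - f(x_n)(x_n - x_{n-1})/(f(x_n) - f(x_{n-1}))

Iteration 1:
  f(-3.100000) = -15.871000
  f(0.070000) = 4.220143
  x_2 = 0.070000 - 4.220143×(0.070000 - (-3.100000))/(4.220143 - (-15.871000))
       = -0.595858
Iteration 2:
  f(0.070000) = 4.220143
  f(-0.595858) = 2.710962
  x_3 = -0.595858 - 2.710962×(-0.595858 - 0.070000)/(2.710962 - 4.220143)
       = -1.791948
Iteration 3:
  f(-0.595858) = 2.710962
  f(-1.791948) = -0.707772
  x_4 = -1.791948 - (-0.707772)×(-1.791948 - (-0.595858))/(-0.707772 - 2.710962)
       = -1.544324
Iteration 4:
  f(-1.791948) = -0.707772
  f(-1.544324) = 0.453785
  x_5 = -1.544324 - 0.453785×(-1.544324 - (-1.791948))/(0.453785 - (-0.707772))
       = -1.641063
Iteration 5:
  f(-1.544324) = 0.453785
  f(-1.641063) = 0.043458
  x_6 = -1.641063 - 0.043458×(-1.641063 - (-1.544324))/(0.043458 - 0.453785)
       = -1.651309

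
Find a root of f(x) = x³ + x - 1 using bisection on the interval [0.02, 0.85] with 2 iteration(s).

f(x) = x³ + x - 1
Initial interval: [0.02, 0.85]

Iteration 1:
  c_1 = (0.020000 + 0.850000)/2 = 0.435000
  f(c_1) = f(0.435000) = -0.482687
  f(a) × f(c) ≥ 0, new interval: [0.435000, 0.850000]
Iteration 2:
  c_2 = (0.435000 + 0.850000)/2 = 0.642500
  f(c_2) = f(0.642500) = -0.092272
  f(a) × f(c) ≥ 0, new interval: [0.642500, 0.850000]

After 2 iteration(s), the approximation is c_2 = 0.642500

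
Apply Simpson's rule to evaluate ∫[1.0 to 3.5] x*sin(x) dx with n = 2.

f(x) = x*sin(x)
a = 1.0, b = 3.5, n = 2
h = (b - a)/n = 1.250000

Simpson's rule: (h/3)[f(x₀) + 4f(x₁) + 2f(x₂) + ... + f(xₙ)]

x_0 = 1.0000, f(x_0) = 0.841471, coefficient = 1
x_1 = 2.2500, f(x_1) = 1.750665, coefficient = 4
x_2 = 3.5000, f(x_2) = -1.227741, coefficient = 1

I ≈ (1.250000/3) × 6.616388 = 2.756829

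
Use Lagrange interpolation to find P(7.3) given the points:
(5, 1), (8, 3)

Lagrange interpolation formula:
P(x) = Σ yᵢ × Lᵢ(x)
where Lᵢ(x) = Π_{j≠i} (x - xⱼ)/(xᵢ - xⱼ)

L_0(7.3) = (7.3 - 8)/(5 - 8) = 0.233333
L_1(7.3) = (7.3 - 5)/(8 - 5) = 0.766667

P(7.3) = 1×L_0(7.3) + 3×L_1(7.3)
P(7.3) = 2.533333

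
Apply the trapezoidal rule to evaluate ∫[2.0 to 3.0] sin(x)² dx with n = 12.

f(x) = sin(x)²
a = 2.0, b = 3.0, n = 12
h = (b - a)/n = 0.083333

Trapezoidal rule: (h/2)[f(x₀) + 2f(x₁) + 2f(x₂) + ... + f(xₙ)]

x_0 = 2.0000, f(x_0) = 0.826822, coefficient = 1
x_1 = 2.0833, f(x_1) = 0.759518, coefficient = 2
x_2 = 2.1667, f(x_2) = 0.685022, coefficient = 2
x_3 = 2.2500, f(x_3) = 0.605398, coefficient = 2
x_4 = 2.3333, f(x_4) = 0.522853, coefficient = 2
x_5 = 2.4167, f(x_5) = 0.439675, coefficient = 2
x_6 = 2.5000, f(x_6) = 0.358169, coefficient = 2
x_7 = 2.5833, f(x_7) = 0.280593, coefficient = 2
x_8 = 2.6667, f(x_8) = 0.209098, coefficient = 2
x_9 = 2.7500, f(x_9) = 0.145665, coefficient = 2
x_10 = 2.8333, f(x_10) = 0.092052, coefficient = 2
x_11 = 2.9167, f(x_11) = 0.049744, coefficient = 2
x_12 = 3.0000, f(x_12) = 0.019915, coefficient = 1

I ≈ (0.083333/2) × 9.142311 = 0.380930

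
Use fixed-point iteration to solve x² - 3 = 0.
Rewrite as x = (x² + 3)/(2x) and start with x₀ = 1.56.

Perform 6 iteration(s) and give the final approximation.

Equation: x² - 3 = 0
Fixed-point form: x = (x² + 3)/(2x)
x₀ = 1.56

x_1 = g(1.560000) = 1.741538
x_2 = g(1.741538) = 1.732077
x_3 = g(1.732077) = 1.732051
x_4 = g(1.732051) = 1.732051
x_5 = g(1.732051) = 1.732051
x_6 = g(1.732051) = 1.732051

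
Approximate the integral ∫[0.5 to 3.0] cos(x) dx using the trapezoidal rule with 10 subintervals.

f(x) = cos(x)
a = 0.5, b = 3.0, n = 10
h = (b - a)/n = 0.250000

Trapezoidal rule: (h/2)[f(x₀) + 2f(x₁) + 2f(x₂) + ... + f(xₙ)]

x_0 = 0.5000, f(x_0) = 0.877583, coefficient = 1
x_1 = 0.7500, f(x_1) = 0.731689, coefficient = 2
x_2 = 1.0000, f(x_2) = 0.540302, coefficient = 2
x_3 = 1.2500, f(x_3) = 0.315322, coefficient = 2
x_4 = 1.5000, f(x_4) = 0.070737, coefficient = 2
x_5 = 1.7500, f(x_5) = -0.178246, coefficient = 2
x_6 = 2.0000, f(x_6) = -0.416147, coefficient = 2
x_7 = 2.2500, f(x_7) = -0.628174, coefficient = 2
x_8 = 2.5000, f(x_8) = -0.801144, coefficient = 2
x_9 = 2.7500, f(x_9) = -0.924302, coefficient = 2
x_10 = 3.0000, f(x_10) = -0.989992, coefficient = 1

I ≈ (0.250000/2) × -2.692333 = -0.336542
Exact value: -0.338306
Error: 0.001764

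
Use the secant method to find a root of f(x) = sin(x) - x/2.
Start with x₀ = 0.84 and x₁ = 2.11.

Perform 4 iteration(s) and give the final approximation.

f(x) = sin(x) - x/2
x₀ = 0.84, x₁ = 2.11

Secant formula: x_{n+1} = x_n - f(x_n)(x_n - x_{n-1})/(f(x_n) - f(x_{n-1}))

Iteration 1:
  f(0.840000) = 0.324643
  f(2.110000) = -0.196882
  x_2 = 2.110000 - (-0.196882)×(2.110000 - 0.840000)/(-0.196882 - 0.324643)
       = 1.630559
Iteration 2:
  f(2.110000) = -0.196882
  f(1.630559) = 0.182935
  x_3 = 1.630559 - 0.182935×(1.630559 - 2.110000)/(0.182935 - (-0.196882))
       = 1.861477
Iteration 3:
  f(1.630559) = 0.182935
  f(1.861477) = 0.027311
  x_4 = 1.861477 - 0.027311×(1.861477 - 1.630559)/(0.027311 - 0.182935)
       = 1.902001
Iteration 4:
  f(1.861477) = 0.027311
  f(1.902001) = -0.005349
  x_5 = 1.902001 - (-0.005349)×(1.902001 - 1.861477)/(-0.005349 - 0.027311)
       = 1.895364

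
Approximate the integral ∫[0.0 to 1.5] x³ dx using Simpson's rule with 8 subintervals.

f(x) = x³
a = 0.0, b = 1.5, n = 8
h = (b - a)/n = 0.187500

Simpson's rule: (h/3)[f(x₀) + 4f(x₁) + 2f(x₂) + ... + f(xₙ)]

x_0 = 0.0000, f(x_0) = 0.000000, coefficient = 1
x_1 = 0.1875, f(x_1) = 0.006592, coefficient = 4
x_2 = 0.3750, f(x_2) = 0.052734, coefficient = 2
x_3 = 0.5625, f(x_3) = 0.177979, coefficient = 4
x_4 = 0.7500, f(x_4) = 0.421875, coefficient = 2
x_5 = 0.9375, f(x_5) = 0.823975, coefficient = 4
x_6 = 1.1250, f(x_6) = 1.423828, coefficient = 2
x_7 = 1.3125, f(x_7) = 2.260986, coefficient = 4
x_8 = 1.5000, f(x_8) = 3.375000, coefficient = 1

I ≈ (0.187500/3) × 20.250000 = 1.265625
Exact value: 1.265625
Error: 0.000000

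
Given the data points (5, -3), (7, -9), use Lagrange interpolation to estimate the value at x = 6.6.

Lagrange interpolation formula:
P(x) = Σ yᵢ × Lᵢ(x)
where Lᵢ(x) = Π_{j≠i} (x - xⱼ)/(xᵢ - xⱼ)

L_0(6.6) = (6.6 - 7)/(5 - 7) = 0.200000
L_1(6.6) = (6.6 - 5)/(7 - 5) = 0.800000

P(6.6) = (-3)×L_0(6.6) + (-9)×L_1(6.6)
P(6.6) = -7.800000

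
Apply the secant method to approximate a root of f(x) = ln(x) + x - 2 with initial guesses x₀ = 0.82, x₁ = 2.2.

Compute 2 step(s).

f(x) = ln(x) + x - 2
x₀ = 0.82, x₁ = 2.2

Secant formula: x_{n+1} = x_n - f(x_n)(x_n - x_{n-1})/(f(x_n) - f(x_{n-1}))

Iteration 1:
  f(0.820000) = -1.378451
  f(2.200000) = 0.988457
  x_2 = 2.200000 - 0.988457×(2.200000 - 0.820000)/(0.988457 - (-1.378451))
       = 1.623691
Iteration 2:
  f(2.200000) = 0.988457
  f(1.623691) = 0.108393
  x_3 = 1.623691 - 0.108393×(1.623691 - 2.200000)/(0.108393 - 0.988457)
       = 1.552710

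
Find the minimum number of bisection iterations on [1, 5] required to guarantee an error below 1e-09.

We need (b-a)/2^n ≤ 1e-09
(5 - 1)/2^n ≤ 1e-09
4/2^n ≤ 1e-09
2^n ≥ 4000000000
n ≥ log₂(4000000000) = 31.90
n ≥ 32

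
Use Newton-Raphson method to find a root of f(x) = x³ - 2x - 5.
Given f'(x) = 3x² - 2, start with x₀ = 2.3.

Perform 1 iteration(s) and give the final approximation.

f(x) = x³ - 2x - 5
f'(x) = 3x² - 2
x₀ = 2.3

Newton-Raphson formula: x_{n+1} = x_n - f(x_n)/f'(x_n)

Iteration 1:
  f(2.300000) = 2.567000
  f'(2.300000) = 13.870000
  x_1 = 2.300000 - 2.567000/13.870000 = 2.114924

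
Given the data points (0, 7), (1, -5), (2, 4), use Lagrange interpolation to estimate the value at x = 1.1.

Lagrange interpolation formula:
P(x) = Σ yᵢ × Lᵢ(x)
where Lᵢ(x) = Π_{j≠i} (x - xⱼ)/(xᵢ - xⱼ)

L_0(1.1) = (1.1 - 1)/(0 - 1) × (1.1 - 2)/(0 - 2) = -0.045000
L_1(1.1) = (1.1 - 0)/(1 - 0) × (1.1 - 2)/(1 - 2) = 0.990000
L_2(1.1) = (1.1 - 0)/(2 - 0) × (1.1 - 1)/(2 - 1) = 0.055000

P(1.1) = 7×L_0(1.1) + (-5)×L_1(1.1) + 4×L_2(1.1)
P(1.1) = -5.045000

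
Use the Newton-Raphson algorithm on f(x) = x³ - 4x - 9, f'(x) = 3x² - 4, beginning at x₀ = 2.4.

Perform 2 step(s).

f(x) = x³ - 4x - 9
f'(x) = 3x² - 4
x₀ = 2.4

Newton-Raphson formula: x_{n+1} = x_n - f(x_n)/f'(x_n)

Iteration 1:
  f(2.400000) = -4.776000
  f'(2.400000) = 13.280000
  x_1 = 2.400000 - (-4.776000)/13.280000 = 2.759639
Iteration 2:
  f(2.759639) = 0.977763
  f'(2.759639) = 18.846815
  x_2 = 2.759639 - 0.977763/18.846815 = 2.707759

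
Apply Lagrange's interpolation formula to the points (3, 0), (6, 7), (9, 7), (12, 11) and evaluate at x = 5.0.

Lagrange interpolation formula:
P(x) = Σ yᵢ × Lᵢ(x)
where Lᵢ(x) = Π_{j≠i} (x - xⱼ)/(xᵢ - xⱼ)

L_0(5.0) = (5.0 - 6)/(3 - 6) × (5.0 - 9)/(3 - 9) × (5.0 - 12)/(3 - 12) = 0.172840
L_1(5.0) = (5.0 - 3)/(6 - 3) × (5.0 - 9)/(6 - 9) × (5.0 - 12)/(6 - 12) = 1.037037
L_2(5.0) = (5.0 - 3)/(9 - 3) × (5.0 - 6)/(9 - 6) × (5.0 - 12)/(9 - 12) = -0.259259
L_3(5.0) = (5.0 - 3)/(12 - 3) × (5.0 - 6)/(12 - 6) × (5.0 - 9)/(12 - 9) = 0.049383

P(5.0) = 0×L_0(5.0) + 7×L_1(5.0) + 7×L_2(5.0) + 11×L_3(5.0)
P(5.0) = 5.987654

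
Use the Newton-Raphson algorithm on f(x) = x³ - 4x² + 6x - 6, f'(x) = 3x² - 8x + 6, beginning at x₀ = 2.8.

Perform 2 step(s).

f(x) = x³ - 4x² + 6x - 6
f'(x) = 3x² - 8x + 6
x₀ = 2.8

Newton-Raphson formula: x_{n+1} = x_n - f(x_n)/f'(x_n)

Iteration 1:
  f(2.800000) = 1.392000
  f'(2.800000) = 7.120000
  x_1 = 2.800000 - 1.392000/7.120000 = 2.604494
Iteration 2:
  f(2.604494) = 0.160706
  f'(2.604494) = 5.514218
  x_2 = 2.604494 - 0.160706/5.514218 = 2.575350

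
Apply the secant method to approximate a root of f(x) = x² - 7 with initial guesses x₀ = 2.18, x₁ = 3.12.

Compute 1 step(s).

f(x) = x² - 7
x₀ = 2.18, x₁ = 3.12

Secant formula: x_{n+1} = x_n - f(x_n)(x_n - x_{n-1})/(f(x_n) - f(x_{n-1}))

Iteration 1:
  f(2.180000) = -2.247600
  f(3.120000) = 2.734400
  x_2 = 3.120000 - 2.734400×(3.120000 - 2.180000)/(2.734400 - (-2.247600))
       = 2.604075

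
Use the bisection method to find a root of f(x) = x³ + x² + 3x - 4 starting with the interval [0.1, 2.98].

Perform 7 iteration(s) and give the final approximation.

f(x) = x³ + x² + 3x - 4
Initial interval: [0.1, 2.98]

Iteration 1:
  c_1 = (0.100000 + 2.980000)/2 = 1.540000
  f(c_1) = f(1.540000) = 6.643864
  f(a) × f(c) < 0, new interval: [0.100000, 1.540000]
Iteration 2:
  c_2 = (0.100000 + 1.540000)/2 = 0.820000
  f(c_2) = f(0.820000) = -0.316232
  f(a) × f(c) ≥ 0, new interval: [0.820000, 1.540000]
Iteration 3:
  c_3 = (0.820000 + 1.540000)/2 = 1.180000
  f(c_3) = f(1.180000) = 2.575432
  f(a) × f(c) < 0, new interval: [0.820000, 1.180000]
Iteration 4:
  c_4 = (0.820000 + 1.180000)/2 = 1.000000
  f(c_4) = f(1.000000) = 1.000000
  f(a) × f(c) < 0, new interval: [0.820000, 1.000000]
Iteration 5:
  c_5 = (0.820000 + 1.000000)/2 = 0.910000
  f(c_5) = f(0.910000) = 0.311671
  f(a) × f(c) < 0, new interval: [0.820000, 0.910000]
Iteration 6:
  c_6 = (0.820000 + 0.910000)/2 = 0.865000
  f(c_6) = f(0.865000) = -0.009560
  f(a) × f(c) ≥ 0, new interval: [0.865000, 0.910000]
Iteration 7:
  c_7 = (0.865000 + 0.910000)/2 = 0.887500
  f(c_7) = f(0.887500) = 0.149201
  f(a) × f(c) < 0, new interval: [0.865000, 0.887500]

After 7 iteration(s), the approximation is c_7 = 0.887500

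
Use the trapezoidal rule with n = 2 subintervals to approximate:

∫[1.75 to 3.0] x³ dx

f(x) = x³
a = 1.75, b = 3.0, n = 2
h = (b - a)/n = 0.625000

Trapezoidal rule: (h/2)[f(x₀) + 2f(x₁) + 2f(x₂) + ... + f(xₙ)]

x_0 = 1.7500, f(x_0) = 5.359375, coefficient = 1
x_1 = 2.3750, f(x_1) = 13.396484, coefficient = 2
x_2 = 3.0000, f(x_2) = 27.000000, coefficient = 1

I ≈ (0.625000/2) × 59.152344 = 18.485107
Exact value: 17.905273
Error: 0.579834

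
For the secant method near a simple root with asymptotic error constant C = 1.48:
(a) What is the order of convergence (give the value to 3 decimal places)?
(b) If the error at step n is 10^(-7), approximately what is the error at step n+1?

(a) Secant method has superlinear convergence with order φ = (1+√5)/2 ≈ 1.618.
    This means |e_{n+1}| ≈ C|e_n|^1.618.

(b) With |e_n| = 10^(-7) and C = 1.48:
    |e_{n+1}| ≈ 1.48 × (10^(-7))^1.618 = 1.48 × 10^(-11.33)

(a) ≈ 1.618 (golden ratio); (b) |e_{n+1}| ≈ 6.983e-12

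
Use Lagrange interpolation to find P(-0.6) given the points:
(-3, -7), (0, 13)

Lagrange interpolation formula:
P(x) = Σ yᵢ × Lᵢ(x)
where Lᵢ(x) = Π_{j≠i} (x - xⱼ)/(xᵢ - xⱼ)

L_0(-0.6) = (-0.6 - 0)/(-3 - 0) = 0.200000
L_1(-0.6) = (-0.6 - (-3))/(0 - (-3)) = 0.800000

P(-0.6) = (-7)×L_0(-0.6) + 13×L_1(-0.6)
P(-0.6) = 9.000000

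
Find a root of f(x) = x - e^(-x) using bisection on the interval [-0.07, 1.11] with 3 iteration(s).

f(x) = x - e^(-x)
Initial interval: [-0.07, 1.11]

Iteration 1:
  c_1 = (-0.070000 + 1.110000)/2 = 0.520000
  f(c_1) = f(0.520000) = -0.074521
  f(a) × f(c) ≥ 0, new interval: [0.520000, 1.110000]
Iteration 2:
  c_2 = (0.520000 + 1.110000)/2 = 0.815000
  f(c_2) = f(0.815000) = 0.372361
  f(a) × f(c) < 0, new interval: [0.520000, 0.815000]
Iteration 3:
  c_3 = (0.520000 + 0.815000)/2 = 0.667500
  f(c_3) = f(0.667500) = 0.154511
  f(a) × f(c) < 0, new interval: [0.520000, 0.667500]

After 3 iteration(s), the approximation is c_3 = 0.667500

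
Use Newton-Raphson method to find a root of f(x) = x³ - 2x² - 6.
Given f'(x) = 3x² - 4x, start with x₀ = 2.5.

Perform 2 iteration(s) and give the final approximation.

f(x) = x³ - 2x² - 6
f'(x) = 3x² - 4x
x₀ = 2.5

Newton-Raphson formula: x_{n+1} = x_n - f(x_n)/f'(x_n)

Iteration 1:
  f(2.500000) = -2.875000
  f'(2.500000) = 8.750000
  x_1 = 2.500000 - (-2.875000)/8.750000 = 2.828571
Iteration 2:
  f(2.828571) = 0.629248
  f'(2.828571) = 12.688163
  x_2 = 2.828571 - 0.629248/12.688163 = 2.778978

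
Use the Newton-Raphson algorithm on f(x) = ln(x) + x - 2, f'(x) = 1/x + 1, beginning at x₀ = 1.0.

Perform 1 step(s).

f(x) = ln(x) + x - 2
f'(x) = 1/x + 1
x₀ = 1.0

Newton-Raphson formula: x_{n+1} = x_n - f(x_n)/f'(x_n)

Iteration 1:
  f(1.000000) = -1.000000
  f'(1.000000) = 2.000000
  x_1 = 1.000000 - (-1.000000)/2.000000 = 1.500000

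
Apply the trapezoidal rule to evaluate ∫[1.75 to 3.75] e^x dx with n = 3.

f(x) = e^x
a = 1.75, b = 3.75, n = 3
h = (b - a)/n = 0.666667

Trapezoidal rule: (h/2)[f(x₀) + 2f(x₁) + 2f(x₂) + ... + f(xₙ)]

x_0 = 1.7500, f(x_0) = 5.754603, coefficient = 1
x_1 = 2.4167, f(x_1) = 11.208436, coefficient = 2
x_2 = 3.0833, f(x_2) = 21.831051, coefficient = 2
x_3 = 3.7500, f(x_3) = 42.521082, coefficient = 1

I ≈ (0.666667/2) × 114.354659 = 38.118220
Exact value: 36.766479
Error: 1.351740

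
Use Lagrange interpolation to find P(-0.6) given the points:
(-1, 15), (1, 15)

Lagrange interpolation formula:
P(x) = Σ yᵢ × Lᵢ(x)
where Lᵢ(x) = Π_{j≠i} (x - xⱼ)/(xᵢ - xⱼ)

L_0(-0.6) = (-0.6 - 1)/(-1 - 1) = 0.800000
L_1(-0.6) = (-0.6 - (-1))/(1 - (-1)) = 0.200000

P(-0.6) = 15×L_0(-0.6) + 15×L_1(-0.6)
P(-0.6) = 15.000000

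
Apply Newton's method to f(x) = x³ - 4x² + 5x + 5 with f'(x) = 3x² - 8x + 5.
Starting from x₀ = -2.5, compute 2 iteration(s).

f(x) = x³ - 4x² + 5x + 5
f'(x) = 3x² - 8x + 5
x₀ = -2.5

Newton-Raphson formula: x_{n+1} = x_n - f(x_n)/f'(x_n)

Iteration 1:
  f(-2.500000) = -48.125000
  f'(-2.500000) = 43.750000
  x_1 = -2.500000 - (-48.125000)/43.750000 = -1.400000
Iteration 2:
  f(-1.400000) = -12.584000
  f'(-1.400000) = 22.080000
  x_2 = -1.400000 - (-12.584000)/22.080000 = -0.830072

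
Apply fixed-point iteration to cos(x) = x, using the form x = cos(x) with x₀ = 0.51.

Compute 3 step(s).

Equation: cos(x) = x
Fixed-point form: x = cos(x)
x₀ = 0.51

x_1 = g(0.510000) = 0.872745
x_2 = g(0.872745) = 0.642726
x_3 = g(0.642726) = 0.800465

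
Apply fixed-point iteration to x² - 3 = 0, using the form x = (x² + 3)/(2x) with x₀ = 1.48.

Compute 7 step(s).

Equation: x² - 3 = 0
Fixed-point form: x = (x² + 3)/(2x)
x₀ = 1.48

x_1 = g(1.480000) = 1.753514
x_2 = g(1.753514) = 1.732182
x_3 = g(1.732182) = 1.732051
x_4 = g(1.732051) = 1.732051
x_5 = g(1.732051) = 1.732051
x_6 = g(1.732051) = 1.732051
x_7 = g(1.732051) = 1.732051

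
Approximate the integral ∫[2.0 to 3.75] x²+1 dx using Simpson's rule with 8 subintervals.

f(x) = x²+1
a = 2.0, b = 3.75, n = 8
h = (b - a)/n = 0.218750

Simpson's rule: (h/3)[f(x₀) + 4f(x₁) + 2f(x₂) + ... + f(xₙ)]

x_0 = 2.0000, f(x_0) = 5.000000, coefficient = 1
x_1 = 2.2188, f(x_1) = 5.922852, coefficient = 4
x_2 = 2.4375, f(x_2) = 6.941406, coefficient = 2
x_3 = 2.6562, f(x_3) = 8.055664, coefficient = 4
x_4 = 2.8750, f(x_4) = 9.265625, coefficient = 2
x_5 = 3.0938, f(x_5) = 10.571289, coefficient = 4
x_6 = 3.3125, f(x_6) = 11.972656, coefficient = 2
x_7 = 3.5312, f(x_7) = 13.469727, coefficient = 4
x_8 = 3.7500, f(x_8) = 15.062500, coefficient = 1

I ≈ (0.218750/3) × 228.500000 = 16.661458
Exact value: 16.661458
Error: 0.000000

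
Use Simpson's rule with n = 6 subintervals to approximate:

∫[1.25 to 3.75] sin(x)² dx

f(x) = sin(x)²
a = 1.25, b = 3.75, n = 6
h = (b - a)/n = 0.416667

Simpson's rule: (h/3)[f(x₀) + 4f(x₁) + 2f(x₂) + ... + f(xₙ)]

x_0 = 1.2500, f(x_0) = 0.900572, coefficient = 1
x_1 = 1.6667, f(x_1) = 0.990837, coefficient = 4
x_2 = 2.0833, f(x_2) = 0.759518, coefficient = 2
x_3 = 2.5000, f(x_3) = 0.358169, coefficient = 4
x_4 = 2.9167, f(x_4) = 0.049744, coefficient = 2
x_5 = 3.3333, f(x_5) = 0.036316, coefficient = 4
x_6 = 3.7500, f(x_6) = 0.326682, coefficient = 1

I ≈ (0.416667/3) × 8.387067 = 1.164870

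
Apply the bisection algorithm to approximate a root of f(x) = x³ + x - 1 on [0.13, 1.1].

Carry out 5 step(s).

f(x) = x³ + x - 1
Initial interval: [0.13, 1.1]

Iteration 1:
  c_1 = (0.130000 + 1.100000)/2 = 0.615000
  f(c_1) = f(0.615000) = -0.152392
  f(a) × f(c) ≥ 0, new interval: [0.615000, 1.100000]
Iteration 2:
  c_2 = (0.615000 + 1.100000)/2 = 0.857500
  f(c_2) = f(0.857500) = 0.488025
  f(a) × f(c) < 0, new interval: [0.615000, 0.857500]
Iteration 3:
  c_3 = (0.615000 + 0.857500)/2 = 0.736250
  f(c_3) = f(0.736250) = 0.135345
  f(a) × f(c) < 0, new interval: [0.615000, 0.736250]
Iteration 4:
  c_4 = (0.615000 + 0.736250)/2 = 0.675625
  f(c_4) = f(0.675625) = -0.015973
  f(a) × f(c) ≥ 0, new interval: [0.675625, 0.736250]
Iteration 5:
  c_5 = (0.675625 + 0.736250)/2 = 0.705938
  f(c_5) = f(0.705938) = 0.057740
  f(a) × f(c) < 0, new interval: [0.675625, 0.705938]

After 5 iteration(s), the approximation is c_5 = 0.705938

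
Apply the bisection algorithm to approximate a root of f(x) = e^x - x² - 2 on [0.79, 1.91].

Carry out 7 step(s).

f(x) = e^x - x² - 2
Initial interval: [0.79, 1.91]

Iteration 1:
  c_1 = (0.790000 + 1.910000)/2 = 1.350000
  f(c_1) = f(1.350000) = 0.034926
  f(a) × f(c) < 0, new interval: [0.790000, 1.350000]
Iteration 2:
  c_2 = (0.790000 + 1.350000)/2 = 1.070000
  f(c_2) = f(1.070000) = -0.229521
  f(a) × f(c) ≥ 0, new interval: [1.070000, 1.350000]
Iteration 3:
  c_3 = (1.070000 + 1.350000)/2 = 1.210000
  f(c_3) = f(1.210000) = -0.110615
  f(a) × f(c) ≥ 0, new interval: [1.210000, 1.350000]
Iteration 4:
  c_4 = (1.210000 + 1.350000)/2 = 1.280000
  f(c_4) = f(1.280000) = -0.041760
  f(a) × f(c) ≥ 0, new interval: [1.280000, 1.350000]
Iteration 5:
  c_5 = (1.280000 + 1.350000)/2 = 1.315000
  f(c_5) = f(1.315000) = -0.004474
  f(a) × f(c) ≥ 0, new interval: [1.315000, 1.350000]
Iteration 6:
  c_6 = (1.315000 + 1.350000)/2 = 1.332500
  f(c_6) = f(1.332500) = 0.014952
  f(a) × f(c) < 0, new interval: [1.315000, 1.332500]
Iteration 7:
  c_7 = (1.315000 + 1.332500)/2 = 1.323750
  f(c_7) = f(1.323750) = 0.005171
  f(a) × f(c) < 0, new interval: [1.315000, 1.323750]

After 7 iteration(s), the approximation is c_7 = 1.323750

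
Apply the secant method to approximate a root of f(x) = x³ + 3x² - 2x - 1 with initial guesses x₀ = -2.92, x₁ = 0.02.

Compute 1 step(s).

f(x) = x³ + 3x² - 2x - 1
x₀ = -2.92, x₁ = 0.02

Secant formula: x_{n+1} = x_n - f(x_n)(x_n - x_{n-1})/(f(x_n) - f(x_{n-1}))

Iteration 1:
  f(-2.920000) = 5.522112
  f(0.020000) = -1.038792
  x_2 = 0.020000 - (-1.038792)×(0.020000 - (-2.920000))/(-1.038792 - 5.522112)
       = -0.445492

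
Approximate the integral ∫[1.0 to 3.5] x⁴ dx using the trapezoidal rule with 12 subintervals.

f(x) = x⁴
a = 1.0, b = 3.5, n = 12
h = (b - a)/n = 0.208333

Trapezoidal rule: (h/2)[f(x₀) + 2f(x₁) + 2f(x₂) + ... + f(xₙ)]

x_0 = 1.0000, f(x_0) = 1.000000, coefficient = 1
x_1 = 1.2083, f(x_1) = 2.131803, coefficient = 2
x_2 = 1.4167, f(x_2) = 4.027826, coefficient = 2
x_3 = 1.6250, f(x_3) = 6.972900, coefficient = 2
x_4 = 1.8333, f(x_4) = 11.297068, coefficient = 2
x_5 = 2.0417, f(x_5) = 17.375582, coefficient = 2
x_6 = 2.2500, f(x_6) = 25.628906, coefficient = 2
x_7 = 2.4583, f(x_7) = 36.522717, coefficient = 2
x_8 = 2.6667, f(x_8) = 50.567901, coefficient = 2
x_9 = 2.8750, f(x_9) = 68.320557, coefficient = 2
x_10 = 3.0833, f(x_10) = 90.381993, coefficient = 2
x_11 = 3.2917, f(x_11) = 117.398730, coefficient = 2
x_12 = 3.5000, f(x_12) = 150.062500, coefficient = 1

I ≈ (0.208333/2) × 1012.314465 = 105.449423
Exact value: 104.843750
Error: 0.605673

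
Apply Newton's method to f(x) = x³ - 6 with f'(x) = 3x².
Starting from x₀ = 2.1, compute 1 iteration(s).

f(x) = x³ - 6
f'(x) = 3x²
x₀ = 2.1

Newton-Raphson formula: x_{n+1} = x_n - f(x_n)/f'(x_n)

Iteration 1:
  f(2.100000) = 3.261000
  f'(2.100000) = 13.230000
  x_1 = 2.100000 - 3.261000/13.230000 = 1.853515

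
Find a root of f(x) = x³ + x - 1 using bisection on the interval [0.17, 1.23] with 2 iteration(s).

f(x) = x³ + x - 1
Initial interval: [0.17, 1.23]

Iteration 1:
  c_1 = (0.170000 + 1.230000)/2 = 0.700000
  f(c_1) = f(0.700000) = 0.043000
  f(a) × f(c) < 0, new interval: [0.170000, 0.700000]
Iteration 2:
  c_2 = (0.170000 + 0.700000)/2 = 0.435000
  f(c_2) = f(0.435000) = -0.482687
  f(a) × f(c) ≥ 0, new interval: [0.435000, 0.700000]

After 2 iteration(s), the approximation is c_2 = 0.435000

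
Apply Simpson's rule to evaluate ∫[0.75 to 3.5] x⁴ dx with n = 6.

f(x) = x⁴
a = 0.75, b = 3.5, n = 6
h = (b - a)/n = 0.458333

Simpson's rule: (h/3)[f(x₀) + 4f(x₁) + 2f(x₂) + ... + f(xₙ)]

x_0 = 0.7500, f(x_0) = 0.316406, coefficient = 1
x_1 = 1.2083, f(x_1) = 2.131803, coefficient = 4
x_2 = 1.6667, f(x_2) = 7.716049, coefficient = 2
x_3 = 2.1250, f(x_3) = 20.390869, coefficient = 4
x_4 = 2.5833, f(x_4) = 44.537085, coefficient = 2
x_5 = 3.0417, f(x_5) = 85.594621, coefficient = 4
x_6 = 3.5000, f(x_6) = 150.062500, coefficient = 1

I ≈ (0.458333/3) × 687.354348 = 105.012470
Exact value: 104.996289
Error: 0.016181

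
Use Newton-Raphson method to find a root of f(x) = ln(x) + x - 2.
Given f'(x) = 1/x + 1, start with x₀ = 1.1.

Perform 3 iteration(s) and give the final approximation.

f(x) = ln(x) + x - 2
f'(x) = 1/x + 1
x₀ = 1.1

Newton-Raphson formula: x_{n+1} = x_n - f(x_n)/f'(x_n)

Iteration 1:
  f(1.100000) = -0.804690
  f'(1.100000) = 1.909091
  x_1 = 1.100000 - (-0.804690)/1.909091 = 1.521504
Iteration 2:
  f(1.521504) = -0.058796
  f'(1.521504) = 1.657244
  x_2 = 1.521504 - (-0.058796)/1.657244 = 1.556983
Iteration 3:
  f(1.556983) = -0.000268
  f'(1.556983) = 1.642268
  x_3 = 1.556983 - (-0.000268)/1.642268 = 1.557146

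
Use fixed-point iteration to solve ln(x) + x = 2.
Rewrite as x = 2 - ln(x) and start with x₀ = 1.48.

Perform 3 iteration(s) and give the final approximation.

Equation: ln(x) + x = 2
Fixed-point form: x = 2 - ln(x)
x₀ = 1.48

x_1 = g(1.480000) = 1.607958
x_2 = g(1.607958) = 1.525035
x_3 = g(1.525035) = 1.577983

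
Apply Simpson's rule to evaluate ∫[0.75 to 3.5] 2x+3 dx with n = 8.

f(x) = 2x+3
a = 0.75, b = 3.5, n = 8
h = (b - a)/n = 0.343750

Simpson's rule: (h/3)[f(x₀) + 4f(x₁) + 2f(x₂) + ... + f(xₙ)]

x_0 = 0.7500, f(x_0) = 4.500000, coefficient = 1
x_1 = 1.0938, f(x_1) = 5.187500, coefficient = 4
x_2 = 1.4375, f(x_2) = 5.875000, coefficient = 2
x_3 = 1.7812, f(x_3) = 6.562500, coefficient = 4
x_4 = 2.1250, f(x_4) = 7.250000, coefficient = 2
x_5 = 2.4688, f(x_5) = 7.937500, coefficient = 4
x_6 = 2.8125, f(x_6) = 8.625000, coefficient = 2
x_7 = 3.1562, f(x_7) = 9.312500, coefficient = 4
x_8 = 3.5000, f(x_8) = 10.000000, coefficient = 1

I ≈ (0.343750/3) × 174.000000 = 19.937500
Exact value: 19.937500
Error: 0.000000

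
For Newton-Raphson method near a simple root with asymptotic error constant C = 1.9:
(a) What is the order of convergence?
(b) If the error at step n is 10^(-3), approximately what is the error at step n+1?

(a) Newton-Raphson has quadratic (order 2) convergence near simple roots.
    This means |e_{n+1}| ≈ C|e_n|².

(b) With |e_n| = 10^(-3) and C = 1.9:
    |e_{n+1}| ≈ 1.9 × (10^(-3))² = 1.9 × 10^(-6)

(a) 2 (quadratic); (b) |e_{n+1}| ≈ 1.900e-06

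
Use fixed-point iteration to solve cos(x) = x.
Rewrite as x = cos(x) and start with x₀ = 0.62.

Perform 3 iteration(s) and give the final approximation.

Equation: cos(x) = x
Fixed-point form: x = cos(x)
x₀ = 0.62

x_1 = g(0.620000) = 0.813878
x_2 = g(0.813878) = 0.686684
x_3 = g(0.686684) = 0.773352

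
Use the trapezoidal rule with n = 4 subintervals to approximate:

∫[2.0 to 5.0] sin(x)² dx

f(x) = sin(x)²
a = 2.0, b = 5.0, n = 4
h = (b - a)/n = 0.750000

Trapezoidal rule: (h/2)[f(x₀) + 2f(x₁) + 2f(x₂) + ... + f(xₙ)]

x_0 = 2.0000, f(x_0) = 0.826822, coefficient = 1
x_1 = 2.7500, f(x_1) = 0.145665, coefficient = 2
x_2 = 3.5000, f(x_2) = 0.123049, coefficient = 2
x_3 = 4.2500, f(x_3) = 0.801006, coefficient = 2
x_4 = 5.0000, f(x_4) = 0.919536, coefficient = 1

I ≈ (0.750000/2) × 3.885797 = 1.457174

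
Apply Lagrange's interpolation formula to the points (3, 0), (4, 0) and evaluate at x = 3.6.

Lagrange interpolation formula:
P(x) = Σ yᵢ × Lᵢ(x)
where Lᵢ(x) = Π_{j≠i} (x - xⱼ)/(xᵢ - xⱼ)

L_0(3.6) = (3.6 - 4)/(3 - 4) = 0.400000
L_1(3.6) = (3.6 - 3)/(4 - 3) = 0.600000

P(3.6) = 0×L_0(3.6) + 0×L_1(3.6)
P(3.6) = 0.000000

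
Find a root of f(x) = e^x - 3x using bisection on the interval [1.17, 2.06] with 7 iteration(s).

f(x) = e^x - 3x
Initial interval: [1.17, 2.06]

Iteration 1:
  c_1 = (1.170000 + 2.060000)/2 = 1.615000
  f(c_1) = f(1.615000) = 0.182888
  f(a) × f(c) < 0, new interval: [1.170000, 1.615000]
Iteration 2:
  c_2 = (1.170000 + 1.615000)/2 = 1.392500
  f(c_2) = f(1.392500) = -0.152600
  f(a) × f(c) ≥ 0, new interval: [1.392500, 1.615000]
Iteration 3:
  c_3 = (1.392500 + 1.615000)/2 = 1.503750
  f(c_3) = f(1.503750) = -0.012723
  f(a) × f(c) ≥ 0, new interval: [1.503750, 1.615000]
Iteration 4:
  c_4 = (1.503750 + 1.615000)/2 = 1.559375
  f(c_4) = f(1.559375) = 0.077723
  f(a) × f(c) < 0, new interval: [1.503750, 1.559375]
Iteration 5:
  c_5 = (1.503750 + 1.559375)/2 = 1.531563
  f(c_5) = f(1.531563) = 0.030711
  f(a) × f(c) < 0, new interval: [1.503750, 1.531563]
Iteration 6:
  c_6 = (1.503750 + 1.531563)/2 = 1.517656
  f(c_6) = f(1.517656) = 0.008553
  f(a) × f(c) < 0, new interval: [1.503750, 1.517656]
Iteration 7:
  c_7 = (1.503750 + 1.517656)/2 = 1.510703
  f(c_7) = f(1.510703) = -0.002195
  f(a) × f(c) ≥ 0, new interval: [1.510703, 1.517656]

After 7 iteration(s), the approximation is c_7 = 1.510703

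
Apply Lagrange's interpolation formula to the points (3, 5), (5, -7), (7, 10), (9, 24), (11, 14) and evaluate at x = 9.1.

Lagrange interpolation formula:
P(x) = Σ yᵢ × Lᵢ(x)
where Lᵢ(x) = Π_{j≠i} (x - xⱼ)/(xᵢ - xⱼ)

L_0(9.1) = (9.1 - 5)/(3 - 5) × (9.1 - 7)/(3 - 7) × (9.1 - 9)/(3 - 9) × (9.1 - 11)/(3 - 11) = -0.004260
L_1(9.1) = (9.1 - 3)/(5 - 3) × (9.1 - 7)/(5 - 7) × (9.1 - 9)/(5 - 9) × (9.1 - 11)/(5 - 11) = 0.025353
L_2(9.1) = (9.1 - 3)/(7 - 3) × (9.1 - 5)/(7 - 5) × (9.1 - 9)/(7 - 9) × (9.1 - 11)/(7 - 11) = -0.074248
L_3(9.1) = (9.1 - 3)/(9 - 3) × (9.1 - 5)/(9 - 5) × (9.1 - 7)/(9 - 7) × (9.1 - 11)/(9 - 11) = 1.039478
L_4(9.1) = (9.1 - 3)/(11 - 3) × (9.1 - 5)/(11 - 5) × (9.1 - 7)/(11 - 7) × (9.1 - 9)/(11 - 9) = 0.013677

P(9.1) = 5×L_0(9.1) + (-7)×L_1(9.1) + 10×L_2(9.1) + 24×L_3(9.1) + 14×L_4(9.1)
P(9.1) = 24.197701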